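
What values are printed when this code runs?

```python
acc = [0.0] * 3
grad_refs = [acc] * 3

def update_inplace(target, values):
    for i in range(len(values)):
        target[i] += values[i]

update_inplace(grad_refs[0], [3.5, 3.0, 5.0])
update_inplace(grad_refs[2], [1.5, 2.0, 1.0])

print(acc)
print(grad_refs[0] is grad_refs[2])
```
[5.0, 5.0, 6.0]
True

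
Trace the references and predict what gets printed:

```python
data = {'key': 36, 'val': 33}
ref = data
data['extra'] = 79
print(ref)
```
{'key': 36, 'val': 33, 'extra': 79}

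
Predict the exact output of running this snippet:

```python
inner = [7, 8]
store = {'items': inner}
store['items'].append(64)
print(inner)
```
[7, 8, 64]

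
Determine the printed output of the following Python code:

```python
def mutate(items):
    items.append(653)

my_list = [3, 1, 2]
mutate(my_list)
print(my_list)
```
[3, 1, 2, 653]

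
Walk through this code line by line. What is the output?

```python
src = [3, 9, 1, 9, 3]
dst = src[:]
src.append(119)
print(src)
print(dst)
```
[3, 9, 1, 9, 3, 119]
[3, 9, 1, 9, 3]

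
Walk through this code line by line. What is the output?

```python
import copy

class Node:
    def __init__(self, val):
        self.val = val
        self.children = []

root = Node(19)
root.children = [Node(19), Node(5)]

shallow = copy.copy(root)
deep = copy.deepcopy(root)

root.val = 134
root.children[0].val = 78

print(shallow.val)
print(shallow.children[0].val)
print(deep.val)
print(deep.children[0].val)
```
19
78
19
19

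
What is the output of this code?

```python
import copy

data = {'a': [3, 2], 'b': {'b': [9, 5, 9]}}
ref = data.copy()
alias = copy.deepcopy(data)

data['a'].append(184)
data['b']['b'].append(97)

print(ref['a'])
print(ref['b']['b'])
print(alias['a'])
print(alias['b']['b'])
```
[3, 2, 184]
[9, 5, 9, 97]
[3, 2]
[9, 5, 9]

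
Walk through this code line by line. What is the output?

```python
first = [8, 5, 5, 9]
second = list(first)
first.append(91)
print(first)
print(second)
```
[8, 5, 5, 9, 91]
[8, 5, 5, 9]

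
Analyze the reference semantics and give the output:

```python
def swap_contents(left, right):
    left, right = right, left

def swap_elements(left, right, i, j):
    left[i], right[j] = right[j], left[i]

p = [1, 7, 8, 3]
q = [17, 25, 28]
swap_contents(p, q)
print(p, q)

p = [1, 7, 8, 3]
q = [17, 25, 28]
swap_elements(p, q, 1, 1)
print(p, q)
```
[1, 7, 8, 3] [17, 25, 28]
[1, 25, 8, 3] [17, 7, 28]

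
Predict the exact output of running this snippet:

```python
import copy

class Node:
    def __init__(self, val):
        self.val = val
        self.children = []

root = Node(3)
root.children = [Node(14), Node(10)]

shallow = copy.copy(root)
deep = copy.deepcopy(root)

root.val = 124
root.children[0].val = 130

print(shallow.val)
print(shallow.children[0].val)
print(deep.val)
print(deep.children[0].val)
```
3
130
3
14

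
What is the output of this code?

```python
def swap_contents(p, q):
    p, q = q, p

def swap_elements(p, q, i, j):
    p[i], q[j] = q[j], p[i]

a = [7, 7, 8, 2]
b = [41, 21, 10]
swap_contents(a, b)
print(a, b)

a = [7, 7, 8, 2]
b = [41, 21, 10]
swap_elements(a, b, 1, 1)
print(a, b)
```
[7, 7, 8, 2] [41, 21, 10]
[7, 21, 8, 2] [41, 7, 10]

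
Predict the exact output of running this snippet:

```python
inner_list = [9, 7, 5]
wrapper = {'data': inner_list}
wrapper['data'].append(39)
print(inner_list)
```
[9, 7, 5, 39]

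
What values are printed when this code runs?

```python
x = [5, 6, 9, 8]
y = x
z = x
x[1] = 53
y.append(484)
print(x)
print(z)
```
[5, 53, 9, 8, 484]
[5, 53, 9, 8, 484]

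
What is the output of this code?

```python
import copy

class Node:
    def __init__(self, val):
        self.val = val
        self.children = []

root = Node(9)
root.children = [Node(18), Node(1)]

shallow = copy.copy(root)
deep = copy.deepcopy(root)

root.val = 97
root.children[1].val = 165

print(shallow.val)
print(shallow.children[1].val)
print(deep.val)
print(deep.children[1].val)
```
9
165
9
1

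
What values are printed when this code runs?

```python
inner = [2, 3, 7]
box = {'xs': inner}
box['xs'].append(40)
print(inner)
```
[2, 3, 7, 40]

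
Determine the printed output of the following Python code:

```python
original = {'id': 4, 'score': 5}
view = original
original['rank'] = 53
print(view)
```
{'id': 4, 'score': 5, 'rank': 53}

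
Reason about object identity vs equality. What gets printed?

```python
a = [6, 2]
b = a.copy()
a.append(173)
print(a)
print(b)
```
[6, 2, 173]
[6, 2]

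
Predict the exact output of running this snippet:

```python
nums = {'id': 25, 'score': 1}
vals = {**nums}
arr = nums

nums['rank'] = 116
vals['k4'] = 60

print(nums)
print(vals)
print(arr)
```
{'id': 25, 'score': 1, 'rank': 116}
{'id': 25, 'score': 1, 'k4': 60}
{'id': 25, 'score': 1, 'rank': 116}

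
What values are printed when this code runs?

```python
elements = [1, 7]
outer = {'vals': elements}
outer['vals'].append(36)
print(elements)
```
[1, 7, 36]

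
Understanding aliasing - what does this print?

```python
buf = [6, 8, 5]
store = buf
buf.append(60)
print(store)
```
[6, 8, 5, 60]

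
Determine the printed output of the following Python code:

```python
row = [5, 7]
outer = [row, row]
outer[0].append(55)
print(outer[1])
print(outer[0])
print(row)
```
[5, 7, 55]
[5, 7, 55]
[5, 7, 55]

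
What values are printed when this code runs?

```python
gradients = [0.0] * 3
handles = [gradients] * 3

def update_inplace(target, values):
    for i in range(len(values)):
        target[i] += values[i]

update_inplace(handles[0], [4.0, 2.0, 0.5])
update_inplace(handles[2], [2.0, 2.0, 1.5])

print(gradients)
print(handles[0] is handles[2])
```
[6.0, 4.0, 2.0]
True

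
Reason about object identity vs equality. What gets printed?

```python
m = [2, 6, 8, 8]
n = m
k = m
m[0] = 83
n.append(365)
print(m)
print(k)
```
[83, 6, 8, 8, 365]
[83, 6, 8, 8, 365]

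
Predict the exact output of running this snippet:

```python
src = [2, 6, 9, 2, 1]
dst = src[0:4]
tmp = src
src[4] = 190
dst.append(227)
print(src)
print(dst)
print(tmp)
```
[2, 6, 9, 2, 190]
[2, 6, 9, 2, 227]
[2, 6, 9, 2, 190]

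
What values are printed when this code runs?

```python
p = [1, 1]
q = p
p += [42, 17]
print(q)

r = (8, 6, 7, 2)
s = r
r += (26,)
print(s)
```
[1, 1, 42, 17]
(8, 6, 7, 2)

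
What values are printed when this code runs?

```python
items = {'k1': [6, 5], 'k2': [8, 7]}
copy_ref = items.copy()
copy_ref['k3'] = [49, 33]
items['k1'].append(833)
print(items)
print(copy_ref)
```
{'k1': [6, 5, 833], 'k2': [8, 7]}
{'k1': [6, 5, 833], 'k2': [8, 7], 'k3': [49, 33]}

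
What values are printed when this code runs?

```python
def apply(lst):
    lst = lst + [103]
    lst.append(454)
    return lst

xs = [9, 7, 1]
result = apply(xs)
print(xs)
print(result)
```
[9, 7, 1]
[9, 7, 1, 103, 454]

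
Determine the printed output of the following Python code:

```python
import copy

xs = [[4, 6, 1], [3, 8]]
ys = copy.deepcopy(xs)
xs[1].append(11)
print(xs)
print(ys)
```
[[4, 6, 1], [3, 8, 11]]
[[4, 6, 1], [3, 8]]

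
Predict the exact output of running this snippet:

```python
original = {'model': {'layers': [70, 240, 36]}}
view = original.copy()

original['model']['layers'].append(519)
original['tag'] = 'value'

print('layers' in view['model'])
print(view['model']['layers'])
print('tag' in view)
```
True
[70, 240, 36, 519]
False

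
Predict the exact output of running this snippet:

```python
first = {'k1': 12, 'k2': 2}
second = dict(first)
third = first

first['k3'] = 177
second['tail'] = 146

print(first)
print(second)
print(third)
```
{'k1': 12, 'k2': 2, 'k3': 177}
{'k1': 12, 'k2': 2, 'tail': 146}
{'k1': 12, 'k2': 2, 'k3': 177}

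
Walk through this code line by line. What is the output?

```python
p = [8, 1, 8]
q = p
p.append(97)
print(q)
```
[8, 1, 8, 97]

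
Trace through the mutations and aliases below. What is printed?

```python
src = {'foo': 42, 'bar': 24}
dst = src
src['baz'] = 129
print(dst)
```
{'foo': 42, 'bar': 24, 'baz': 129}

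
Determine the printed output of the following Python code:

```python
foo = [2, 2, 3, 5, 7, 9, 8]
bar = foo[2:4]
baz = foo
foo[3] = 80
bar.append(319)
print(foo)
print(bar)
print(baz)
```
[2, 2, 3, 80, 7, 9, 8]
[3, 5, 319]
[2, 2, 3, 80, 7, 9, 8]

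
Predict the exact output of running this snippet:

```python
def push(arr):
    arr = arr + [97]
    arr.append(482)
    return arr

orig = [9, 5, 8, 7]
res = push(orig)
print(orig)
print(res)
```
[9, 5, 8, 7]
[9, 5, 8, 7, 97, 482]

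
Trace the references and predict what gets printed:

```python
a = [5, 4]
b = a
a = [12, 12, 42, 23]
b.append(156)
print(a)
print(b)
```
[12, 12, 42, 23]
[5, 4, 156]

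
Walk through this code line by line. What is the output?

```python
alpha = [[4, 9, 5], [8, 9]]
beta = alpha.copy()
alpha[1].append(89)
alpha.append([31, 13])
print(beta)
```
[[4, 9, 5], [8, 9, 89]]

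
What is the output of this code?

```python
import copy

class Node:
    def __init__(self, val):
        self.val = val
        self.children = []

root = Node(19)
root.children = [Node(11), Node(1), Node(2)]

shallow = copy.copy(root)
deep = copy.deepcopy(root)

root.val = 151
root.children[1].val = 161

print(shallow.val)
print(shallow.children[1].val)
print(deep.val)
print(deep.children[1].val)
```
19
161
19
1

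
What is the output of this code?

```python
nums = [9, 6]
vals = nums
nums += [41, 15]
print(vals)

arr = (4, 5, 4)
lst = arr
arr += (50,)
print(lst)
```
[9, 6, 41, 15]
(4, 5, 4)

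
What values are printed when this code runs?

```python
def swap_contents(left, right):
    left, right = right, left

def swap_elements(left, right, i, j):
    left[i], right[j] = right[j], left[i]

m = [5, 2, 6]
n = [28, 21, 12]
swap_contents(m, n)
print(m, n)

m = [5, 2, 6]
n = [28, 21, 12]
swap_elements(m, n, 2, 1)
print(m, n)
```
[5, 2, 6] [28, 21, 12]
[5, 2, 21] [28, 6, 12]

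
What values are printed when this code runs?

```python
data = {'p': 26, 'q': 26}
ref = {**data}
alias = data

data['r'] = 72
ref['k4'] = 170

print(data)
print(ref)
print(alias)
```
{'p': 26, 'q': 26, 'r': 72}
{'p': 26, 'q': 26, 'k4': 170}
{'p': 26, 'q': 26, 'r': 72}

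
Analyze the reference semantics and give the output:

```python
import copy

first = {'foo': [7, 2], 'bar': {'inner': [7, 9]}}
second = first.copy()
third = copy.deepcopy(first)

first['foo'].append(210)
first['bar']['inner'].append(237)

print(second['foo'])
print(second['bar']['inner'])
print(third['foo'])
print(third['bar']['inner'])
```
[7, 2, 210]
[7, 9, 237]
[7, 2]
[7, 9]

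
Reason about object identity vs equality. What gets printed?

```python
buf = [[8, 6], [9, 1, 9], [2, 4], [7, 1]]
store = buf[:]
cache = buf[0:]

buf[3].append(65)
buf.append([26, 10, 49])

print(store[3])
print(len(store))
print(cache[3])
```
[7, 1, 65]
4
[7, 1, 65]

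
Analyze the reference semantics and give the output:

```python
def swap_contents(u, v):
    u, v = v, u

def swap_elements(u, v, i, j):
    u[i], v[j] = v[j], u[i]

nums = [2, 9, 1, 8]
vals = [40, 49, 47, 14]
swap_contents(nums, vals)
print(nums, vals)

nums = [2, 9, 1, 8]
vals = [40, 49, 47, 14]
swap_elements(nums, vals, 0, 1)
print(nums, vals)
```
[2, 9, 1, 8] [40, 49, 47, 14]
[49, 9, 1, 8] [40, 2, 47, 14]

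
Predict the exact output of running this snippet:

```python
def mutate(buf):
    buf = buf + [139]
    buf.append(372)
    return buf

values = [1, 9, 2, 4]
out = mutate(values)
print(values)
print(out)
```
[1, 9, 2, 4]
[1, 9, 2, 4, 139, 372]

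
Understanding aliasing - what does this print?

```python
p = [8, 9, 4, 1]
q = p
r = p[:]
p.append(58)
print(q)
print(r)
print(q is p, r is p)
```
[8, 9, 4, 1, 58]
[8, 9, 4, 1]
True False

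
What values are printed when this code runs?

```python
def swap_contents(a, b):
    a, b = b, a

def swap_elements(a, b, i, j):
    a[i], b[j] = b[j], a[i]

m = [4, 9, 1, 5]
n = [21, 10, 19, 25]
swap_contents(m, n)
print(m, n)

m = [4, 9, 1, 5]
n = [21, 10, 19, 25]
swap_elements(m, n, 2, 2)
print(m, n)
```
[4, 9, 1, 5] [21, 10, 19, 25]
[4, 9, 19, 5] [21, 10, 1, 25]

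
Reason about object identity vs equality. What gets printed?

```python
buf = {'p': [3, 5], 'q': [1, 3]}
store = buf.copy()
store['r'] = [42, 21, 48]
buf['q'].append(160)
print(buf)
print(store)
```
{'p': [3, 5], 'q': [1, 3, 160]}
{'p': [3, 5], 'q': [1, 3, 160], 'r': [42, 21, 48]}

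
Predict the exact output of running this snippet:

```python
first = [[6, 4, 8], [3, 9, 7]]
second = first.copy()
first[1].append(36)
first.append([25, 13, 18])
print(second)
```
[[6, 4, 8], [3, 9, 7, 36]]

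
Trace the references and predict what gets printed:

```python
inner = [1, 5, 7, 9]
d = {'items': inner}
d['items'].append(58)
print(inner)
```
[1, 5, 7, 9, 58]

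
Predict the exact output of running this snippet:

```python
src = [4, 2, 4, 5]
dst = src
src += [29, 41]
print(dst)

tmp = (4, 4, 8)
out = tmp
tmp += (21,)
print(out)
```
[4, 2, 4, 5, 29, 41]
(4, 4, 8)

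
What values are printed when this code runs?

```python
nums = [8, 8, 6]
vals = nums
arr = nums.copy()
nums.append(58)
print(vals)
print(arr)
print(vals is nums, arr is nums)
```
[8, 8, 6, 58]
[8, 8, 6]
True False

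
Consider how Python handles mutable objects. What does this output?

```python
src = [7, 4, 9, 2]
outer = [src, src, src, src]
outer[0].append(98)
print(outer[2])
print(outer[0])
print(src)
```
[7, 4, 9, 2, 98]
[7, 4, 9, 2, 98]
[7, 4, 9, 2, 98]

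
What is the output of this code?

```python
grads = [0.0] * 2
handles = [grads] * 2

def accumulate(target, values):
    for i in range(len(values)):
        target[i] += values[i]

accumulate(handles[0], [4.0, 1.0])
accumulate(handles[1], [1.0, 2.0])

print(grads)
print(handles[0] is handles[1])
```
[5.0, 3.0]
True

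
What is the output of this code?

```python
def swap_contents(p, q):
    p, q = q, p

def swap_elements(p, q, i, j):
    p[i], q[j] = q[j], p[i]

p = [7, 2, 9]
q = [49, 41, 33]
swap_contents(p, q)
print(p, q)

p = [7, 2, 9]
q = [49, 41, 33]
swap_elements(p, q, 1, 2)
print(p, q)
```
[7, 2, 9] [49, 41, 33]
[7, 33, 9] [49, 41, 2]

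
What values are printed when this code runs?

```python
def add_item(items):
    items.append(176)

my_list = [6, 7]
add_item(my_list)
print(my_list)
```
[6, 7, 176]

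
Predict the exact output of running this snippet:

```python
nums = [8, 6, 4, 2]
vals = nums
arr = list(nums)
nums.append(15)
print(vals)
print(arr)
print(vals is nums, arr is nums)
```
[8, 6, 4, 2, 15]
[8, 6, 4, 2]
True False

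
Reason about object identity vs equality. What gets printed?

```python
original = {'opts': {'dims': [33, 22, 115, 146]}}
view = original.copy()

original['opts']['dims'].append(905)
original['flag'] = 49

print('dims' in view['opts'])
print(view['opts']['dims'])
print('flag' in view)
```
True
[33, 22, 115, 146, 905]
False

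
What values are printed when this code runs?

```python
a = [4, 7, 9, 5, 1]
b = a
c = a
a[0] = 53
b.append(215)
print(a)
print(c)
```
[53, 7, 9, 5, 1, 215]
[53, 7, 9, 5, 1, 215]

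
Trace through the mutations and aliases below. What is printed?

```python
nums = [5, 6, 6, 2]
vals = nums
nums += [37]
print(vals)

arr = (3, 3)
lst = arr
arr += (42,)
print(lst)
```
[5, 6, 6, 2, 37]
(3, 3)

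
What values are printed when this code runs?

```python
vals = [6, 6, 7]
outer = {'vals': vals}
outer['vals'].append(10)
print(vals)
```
[6, 6, 7, 10]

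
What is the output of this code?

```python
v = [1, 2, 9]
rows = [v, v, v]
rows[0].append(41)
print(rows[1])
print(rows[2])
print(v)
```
[1, 2, 9, 41]
[1, 2, 9, 41]
[1, 2, 9, 41]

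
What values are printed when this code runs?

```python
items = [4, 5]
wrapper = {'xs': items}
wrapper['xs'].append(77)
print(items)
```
[4, 5, 77]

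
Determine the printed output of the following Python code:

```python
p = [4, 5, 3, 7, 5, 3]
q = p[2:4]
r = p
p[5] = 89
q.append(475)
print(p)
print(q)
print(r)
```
[4, 5, 3, 7, 5, 89]
[3, 7, 475]
[4, 5, 3, 7, 5, 89]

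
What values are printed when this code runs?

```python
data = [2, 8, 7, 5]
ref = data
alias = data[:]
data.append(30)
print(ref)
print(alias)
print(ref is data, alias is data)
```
[2, 8, 7, 5, 30]
[2, 8, 7, 5]
True False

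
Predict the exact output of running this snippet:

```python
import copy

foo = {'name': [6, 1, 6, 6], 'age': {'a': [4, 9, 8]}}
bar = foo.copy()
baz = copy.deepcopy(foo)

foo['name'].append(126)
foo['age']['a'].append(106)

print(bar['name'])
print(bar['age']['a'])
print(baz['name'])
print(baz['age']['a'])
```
[6, 1, 6, 6, 126]
[4, 9, 8, 106]
[6, 1, 6, 6]
[4, 9, 8]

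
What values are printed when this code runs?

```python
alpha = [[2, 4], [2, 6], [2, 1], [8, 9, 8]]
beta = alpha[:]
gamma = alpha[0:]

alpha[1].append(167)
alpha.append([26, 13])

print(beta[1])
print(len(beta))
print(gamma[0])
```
[2, 6, 167]
4
[2, 4]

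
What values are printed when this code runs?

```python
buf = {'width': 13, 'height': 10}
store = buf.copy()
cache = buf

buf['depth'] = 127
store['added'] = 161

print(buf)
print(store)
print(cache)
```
{'width': 13, 'height': 10, 'depth': 127}
{'width': 13, 'height': 10, 'added': 161}
{'width': 13, 'height': 10, 'depth': 127}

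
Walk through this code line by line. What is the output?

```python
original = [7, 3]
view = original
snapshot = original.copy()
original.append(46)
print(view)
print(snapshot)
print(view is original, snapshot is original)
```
[7, 3, 46]
[7, 3]
True False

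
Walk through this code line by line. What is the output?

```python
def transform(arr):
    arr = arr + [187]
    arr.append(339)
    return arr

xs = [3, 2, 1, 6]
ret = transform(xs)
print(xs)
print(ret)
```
[3, 2, 1, 6]
[3, 2, 1, 6, 187, 339]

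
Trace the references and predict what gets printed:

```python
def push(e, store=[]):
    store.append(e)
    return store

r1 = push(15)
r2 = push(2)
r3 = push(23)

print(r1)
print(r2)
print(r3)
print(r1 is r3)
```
[15, 2, 23]
[15, 2, 23]
[15, 2, 23]
True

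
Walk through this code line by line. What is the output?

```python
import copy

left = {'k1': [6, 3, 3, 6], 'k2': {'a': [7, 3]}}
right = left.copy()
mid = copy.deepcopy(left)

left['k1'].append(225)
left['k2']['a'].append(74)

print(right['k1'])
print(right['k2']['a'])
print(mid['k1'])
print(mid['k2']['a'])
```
[6, 3, 3, 6, 225]
[7, 3, 74]
[6, 3, 3, 6]
[7, 3]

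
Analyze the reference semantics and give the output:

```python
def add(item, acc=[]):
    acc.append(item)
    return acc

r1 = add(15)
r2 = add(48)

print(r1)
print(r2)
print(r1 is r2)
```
[15, 48]
[15, 48]
True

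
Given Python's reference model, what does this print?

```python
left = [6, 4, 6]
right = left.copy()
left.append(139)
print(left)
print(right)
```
[6, 4, 6, 139]
[6, 4, 6]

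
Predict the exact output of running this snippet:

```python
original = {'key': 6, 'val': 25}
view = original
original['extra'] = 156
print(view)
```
{'key': 6, 'val': 25, 'extra': 156}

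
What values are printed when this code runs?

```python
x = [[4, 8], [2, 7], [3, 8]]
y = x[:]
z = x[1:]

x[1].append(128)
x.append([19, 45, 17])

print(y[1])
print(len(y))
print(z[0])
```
[2, 7, 128]
3
[2, 7, 128]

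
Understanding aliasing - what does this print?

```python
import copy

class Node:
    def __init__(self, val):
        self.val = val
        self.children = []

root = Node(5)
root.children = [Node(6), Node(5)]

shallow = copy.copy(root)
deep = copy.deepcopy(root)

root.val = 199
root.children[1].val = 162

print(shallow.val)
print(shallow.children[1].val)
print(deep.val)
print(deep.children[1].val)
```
5
162
5
5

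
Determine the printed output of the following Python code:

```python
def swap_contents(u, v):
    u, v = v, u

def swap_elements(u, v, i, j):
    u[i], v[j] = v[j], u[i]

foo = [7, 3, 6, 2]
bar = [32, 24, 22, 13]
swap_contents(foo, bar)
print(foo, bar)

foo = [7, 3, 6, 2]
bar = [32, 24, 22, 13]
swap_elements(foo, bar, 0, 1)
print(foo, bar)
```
[7, 3, 6, 2] [32, 24, 22, 13]
[24, 3, 6, 2] [32, 7, 22, 13]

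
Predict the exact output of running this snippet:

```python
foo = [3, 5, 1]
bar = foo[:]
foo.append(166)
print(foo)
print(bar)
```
[3, 5, 1, 166]
[3, 5, 1]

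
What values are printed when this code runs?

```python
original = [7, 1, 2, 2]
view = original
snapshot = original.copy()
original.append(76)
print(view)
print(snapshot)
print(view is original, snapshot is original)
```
[7, 1, 2, 2, 76]
[7, 1, 2, 2]
True False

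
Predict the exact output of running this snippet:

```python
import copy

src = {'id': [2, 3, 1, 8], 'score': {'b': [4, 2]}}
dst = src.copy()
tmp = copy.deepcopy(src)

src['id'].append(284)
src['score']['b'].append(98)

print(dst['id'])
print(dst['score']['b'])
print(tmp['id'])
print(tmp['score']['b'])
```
[2, 3, 1, 8, 284]
[4, 2, 98]
[2, 3, 1, 8]
[4, 2]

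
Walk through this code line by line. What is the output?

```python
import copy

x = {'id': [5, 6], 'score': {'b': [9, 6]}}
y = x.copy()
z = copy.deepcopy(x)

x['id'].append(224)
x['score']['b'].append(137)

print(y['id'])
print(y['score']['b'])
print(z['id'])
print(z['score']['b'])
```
[5, 6, 224]
[9, 6, 137]
[5, 6]
[9, 6]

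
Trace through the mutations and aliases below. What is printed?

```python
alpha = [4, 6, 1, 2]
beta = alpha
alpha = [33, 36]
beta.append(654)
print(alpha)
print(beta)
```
[33, 36]
[4, 6, 1, 2, 654]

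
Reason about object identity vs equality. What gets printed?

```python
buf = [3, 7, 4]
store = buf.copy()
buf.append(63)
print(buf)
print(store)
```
[3, 7, 4, 63]
[3, 7, 4]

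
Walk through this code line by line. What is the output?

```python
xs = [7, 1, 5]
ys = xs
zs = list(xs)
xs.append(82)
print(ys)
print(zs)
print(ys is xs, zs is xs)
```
[7, 1, 5, 82]
[7, 1, 5]
True False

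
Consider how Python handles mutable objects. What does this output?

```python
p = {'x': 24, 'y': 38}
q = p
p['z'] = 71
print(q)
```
{'x': 24, 'y': 38, 'z': 71}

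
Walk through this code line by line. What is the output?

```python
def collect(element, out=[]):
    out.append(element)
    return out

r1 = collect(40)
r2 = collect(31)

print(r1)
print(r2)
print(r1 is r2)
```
[40, 31]
[40, 31]
True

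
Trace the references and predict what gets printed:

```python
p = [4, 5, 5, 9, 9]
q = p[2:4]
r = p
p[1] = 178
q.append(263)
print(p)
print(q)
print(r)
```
[4, 178, 5, 9, 9]
[5, 9, 263]
[4, 178, 5, 9, 9]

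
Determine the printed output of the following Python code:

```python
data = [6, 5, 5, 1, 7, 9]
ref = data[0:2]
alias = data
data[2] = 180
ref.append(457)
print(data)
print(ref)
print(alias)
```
[6, 5, 180, 1, 7, 9]
[6, 5, 457]
[6, 5, 180, 1, 7, 9]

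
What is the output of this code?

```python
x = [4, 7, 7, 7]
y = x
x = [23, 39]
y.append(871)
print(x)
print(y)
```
[23, 39]
[4, 7, 7, 7, 871]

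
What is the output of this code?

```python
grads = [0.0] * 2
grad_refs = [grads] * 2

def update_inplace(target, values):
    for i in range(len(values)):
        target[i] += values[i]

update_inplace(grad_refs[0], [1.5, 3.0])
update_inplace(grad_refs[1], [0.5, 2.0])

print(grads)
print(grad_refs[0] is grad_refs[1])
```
[2.0, 5.0]
True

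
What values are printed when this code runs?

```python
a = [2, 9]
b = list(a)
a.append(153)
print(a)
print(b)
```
[2, 9, 153]
[2, 9]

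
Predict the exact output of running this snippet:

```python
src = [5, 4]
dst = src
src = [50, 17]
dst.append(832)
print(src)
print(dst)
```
[50, 17]
[5, 4, 832]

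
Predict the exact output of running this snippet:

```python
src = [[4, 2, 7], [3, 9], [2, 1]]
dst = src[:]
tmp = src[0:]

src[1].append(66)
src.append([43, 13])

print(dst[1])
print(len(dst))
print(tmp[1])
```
[3, 9, 66]
3
[3, 9, 66]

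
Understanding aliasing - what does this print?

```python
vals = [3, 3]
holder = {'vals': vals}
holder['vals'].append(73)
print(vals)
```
[3, 3, 73]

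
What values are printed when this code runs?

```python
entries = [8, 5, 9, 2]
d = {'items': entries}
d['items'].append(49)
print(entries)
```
[8, 5, 9, 2, 49]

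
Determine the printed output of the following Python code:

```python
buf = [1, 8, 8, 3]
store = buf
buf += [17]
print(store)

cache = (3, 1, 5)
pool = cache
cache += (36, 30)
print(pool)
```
[1, 8, 8, 3, 17]
(3, 1, 5)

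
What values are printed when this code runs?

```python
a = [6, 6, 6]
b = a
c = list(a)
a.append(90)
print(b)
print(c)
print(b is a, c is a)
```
[6, 6, 6, 90]
[6, 6, 6]
True False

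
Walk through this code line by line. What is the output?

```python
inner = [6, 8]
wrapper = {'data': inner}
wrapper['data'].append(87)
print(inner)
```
[6, 8, 87]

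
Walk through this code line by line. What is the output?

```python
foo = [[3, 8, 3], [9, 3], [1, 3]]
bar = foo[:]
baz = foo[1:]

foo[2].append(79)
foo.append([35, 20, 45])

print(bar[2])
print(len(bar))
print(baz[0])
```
[1, 3, 79]
3
[9, 3]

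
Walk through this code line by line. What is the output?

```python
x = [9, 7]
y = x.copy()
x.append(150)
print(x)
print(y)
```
[9, 7, 150]
[9, 7]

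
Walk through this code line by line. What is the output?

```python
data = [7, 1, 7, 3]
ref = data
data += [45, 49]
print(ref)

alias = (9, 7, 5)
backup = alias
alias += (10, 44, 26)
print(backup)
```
[7, 1, 7, 3, 45, 49]
(9, 7, 5)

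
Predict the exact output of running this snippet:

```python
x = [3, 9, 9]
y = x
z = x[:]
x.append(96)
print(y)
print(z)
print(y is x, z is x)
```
[3, 9, 9, 96]
[3, 9, 9]
True False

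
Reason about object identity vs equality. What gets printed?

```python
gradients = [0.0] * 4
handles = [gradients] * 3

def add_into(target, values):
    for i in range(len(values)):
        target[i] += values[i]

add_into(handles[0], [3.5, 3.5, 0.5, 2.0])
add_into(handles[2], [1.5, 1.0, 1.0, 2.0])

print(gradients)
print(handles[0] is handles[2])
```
[5.0, 4.5, 1.5, 4.0]
True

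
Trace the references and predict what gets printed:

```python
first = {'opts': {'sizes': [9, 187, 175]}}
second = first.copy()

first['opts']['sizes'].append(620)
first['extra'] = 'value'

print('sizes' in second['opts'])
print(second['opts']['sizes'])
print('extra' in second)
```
True
[9, 187, 175, 620]
False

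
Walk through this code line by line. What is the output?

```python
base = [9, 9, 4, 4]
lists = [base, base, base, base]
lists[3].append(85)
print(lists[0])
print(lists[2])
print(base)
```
[9, 9, 4, 4, 85]
[9, 9, 4, 4, 85]
[9, 9, 4, 4, 85]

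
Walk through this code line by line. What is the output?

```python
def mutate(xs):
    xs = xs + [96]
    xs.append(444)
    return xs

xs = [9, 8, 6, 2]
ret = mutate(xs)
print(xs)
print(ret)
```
[9, 8, 6, 2]
[9, 8, 6, 2, 96, 444]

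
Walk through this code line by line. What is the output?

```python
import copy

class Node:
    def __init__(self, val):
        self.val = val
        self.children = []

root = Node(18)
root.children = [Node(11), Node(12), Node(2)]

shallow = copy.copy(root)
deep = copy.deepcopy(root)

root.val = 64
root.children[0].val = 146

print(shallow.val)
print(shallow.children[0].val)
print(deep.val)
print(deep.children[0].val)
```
18
146
18
11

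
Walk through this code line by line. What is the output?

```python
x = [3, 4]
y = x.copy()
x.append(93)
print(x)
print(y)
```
[3, 4, 93]
[3, 4]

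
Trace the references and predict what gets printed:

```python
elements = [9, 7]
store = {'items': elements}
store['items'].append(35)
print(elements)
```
[9, 7, 35]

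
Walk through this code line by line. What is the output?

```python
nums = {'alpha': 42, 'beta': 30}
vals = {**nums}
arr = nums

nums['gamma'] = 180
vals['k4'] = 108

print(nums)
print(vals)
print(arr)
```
{'alpha': 42, 'beta': 30, 'gamma': 180}
{'alpha': 42, 'beta': 30, 'k4': 108}
{'alpha': 42, 'beta': 30, 'gamma': 180}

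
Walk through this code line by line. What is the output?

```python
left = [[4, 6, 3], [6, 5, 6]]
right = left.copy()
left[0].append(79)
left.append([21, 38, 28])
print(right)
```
[[4, 6, 3, 79], [6, 5, 6]]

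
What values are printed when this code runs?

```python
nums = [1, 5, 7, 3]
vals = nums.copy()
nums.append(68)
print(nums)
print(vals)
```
[1, 5, 7, 3, 68]
[1, 5, 7, 3]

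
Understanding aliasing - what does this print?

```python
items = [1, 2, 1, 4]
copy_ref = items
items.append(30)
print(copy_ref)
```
[1, 2, 1, 4, 30]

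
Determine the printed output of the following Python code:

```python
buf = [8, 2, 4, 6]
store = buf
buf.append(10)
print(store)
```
[8, 2, 4, 6, 10]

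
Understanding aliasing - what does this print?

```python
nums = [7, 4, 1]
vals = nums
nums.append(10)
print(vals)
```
[7, 4, 1, 10]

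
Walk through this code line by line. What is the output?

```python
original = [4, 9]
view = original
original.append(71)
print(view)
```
[4, 9, 71]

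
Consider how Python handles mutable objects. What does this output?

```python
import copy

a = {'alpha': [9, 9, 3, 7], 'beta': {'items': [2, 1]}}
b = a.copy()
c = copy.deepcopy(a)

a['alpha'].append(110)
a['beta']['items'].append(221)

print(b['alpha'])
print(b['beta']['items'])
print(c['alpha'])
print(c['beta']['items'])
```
[9, 9, 3, 7, 110]
[2, 1, 221]
[9, 9, 3, 7]
[2, 1]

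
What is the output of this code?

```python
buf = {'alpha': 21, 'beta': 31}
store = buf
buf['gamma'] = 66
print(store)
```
{'alpha': 21, 'beta': 31, 'gamma': 66}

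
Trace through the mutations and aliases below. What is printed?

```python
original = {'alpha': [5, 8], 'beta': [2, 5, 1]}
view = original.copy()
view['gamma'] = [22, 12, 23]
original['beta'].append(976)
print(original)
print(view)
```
{'alpha': [5, 8], 'beta': [2, 5, 1, 976]}
{'alpha': [5, 8], 'beta': [2, 5, 1, 976], 'gamma': [22, 12, 23]}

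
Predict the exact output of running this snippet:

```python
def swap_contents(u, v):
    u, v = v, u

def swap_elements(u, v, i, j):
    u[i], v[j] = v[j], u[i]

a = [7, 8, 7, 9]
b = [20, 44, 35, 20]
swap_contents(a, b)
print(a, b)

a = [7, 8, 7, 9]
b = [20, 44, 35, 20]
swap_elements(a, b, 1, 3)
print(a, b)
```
[7, 8, 7, 9] [20, 44, 35, 20]
[7, 20, 7, 9] [20, 44, 35, 8]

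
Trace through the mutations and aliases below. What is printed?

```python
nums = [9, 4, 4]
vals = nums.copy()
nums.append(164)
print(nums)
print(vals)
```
[9, 4, 4, 164]
[9, 4, 4]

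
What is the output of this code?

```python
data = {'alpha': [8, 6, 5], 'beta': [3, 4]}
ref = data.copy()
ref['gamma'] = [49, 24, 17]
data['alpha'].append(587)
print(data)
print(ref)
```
{'alpha': [8, 6, 5, 587], 'beta': [3, 4]}
{'alpha': [8, 6, 5, 587], 'beta': [3, 4], 'gamma': [49, 24, 17]}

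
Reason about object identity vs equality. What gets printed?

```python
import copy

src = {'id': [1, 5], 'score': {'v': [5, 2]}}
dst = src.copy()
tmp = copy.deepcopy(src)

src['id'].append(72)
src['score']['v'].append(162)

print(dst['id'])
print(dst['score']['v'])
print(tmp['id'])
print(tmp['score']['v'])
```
[1, 5, 72]
[5, 2, 162]
[1, 5]
[5, 2]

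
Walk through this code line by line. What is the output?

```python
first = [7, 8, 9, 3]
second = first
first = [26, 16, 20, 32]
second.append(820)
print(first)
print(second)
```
[26, 16, 20, 32]
[7, 8, 9, 3, 820]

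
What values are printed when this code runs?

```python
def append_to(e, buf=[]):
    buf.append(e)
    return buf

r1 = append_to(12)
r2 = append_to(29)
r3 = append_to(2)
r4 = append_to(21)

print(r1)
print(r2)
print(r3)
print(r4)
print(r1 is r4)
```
[12, 29, 2, 21]
[12, 29, 2, 21]
[12, 29, 2, 21]
[12, 29, 2, 21]
True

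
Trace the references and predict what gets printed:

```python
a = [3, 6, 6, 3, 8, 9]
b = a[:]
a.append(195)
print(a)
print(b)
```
[3, 6, 6, 3, 8, 9, 195]
[3, 6, 6, 3, 8, 9]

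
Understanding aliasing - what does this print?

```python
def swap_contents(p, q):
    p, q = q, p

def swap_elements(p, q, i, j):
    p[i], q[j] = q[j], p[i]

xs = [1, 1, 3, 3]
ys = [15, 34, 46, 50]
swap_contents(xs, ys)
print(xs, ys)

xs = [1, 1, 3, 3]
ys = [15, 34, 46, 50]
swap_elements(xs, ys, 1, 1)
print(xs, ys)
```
[1, 1, 3, 3] [15, 34, 46, 50]
[1, 34, 3, 3] [15, 1, 46, 50]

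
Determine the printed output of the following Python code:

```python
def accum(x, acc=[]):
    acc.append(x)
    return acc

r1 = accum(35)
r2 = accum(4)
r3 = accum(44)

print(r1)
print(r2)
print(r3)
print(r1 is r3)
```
[35, 4, 44]
[35, 4, 44]
[35, 4, 44]
True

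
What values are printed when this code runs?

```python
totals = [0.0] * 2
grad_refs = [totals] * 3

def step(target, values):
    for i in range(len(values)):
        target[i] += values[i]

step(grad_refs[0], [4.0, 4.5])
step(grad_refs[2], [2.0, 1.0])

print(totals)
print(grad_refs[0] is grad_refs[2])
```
[6.0, 5.5]
True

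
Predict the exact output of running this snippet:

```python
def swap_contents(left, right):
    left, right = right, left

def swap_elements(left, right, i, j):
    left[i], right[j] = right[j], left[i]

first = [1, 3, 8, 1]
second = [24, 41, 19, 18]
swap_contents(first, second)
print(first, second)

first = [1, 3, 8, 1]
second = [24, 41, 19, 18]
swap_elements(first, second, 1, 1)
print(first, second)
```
[1, 3, 8, 1] [24, 41, 19, 18]
[1, 41, 8, 1] [24, 3, 19, 18]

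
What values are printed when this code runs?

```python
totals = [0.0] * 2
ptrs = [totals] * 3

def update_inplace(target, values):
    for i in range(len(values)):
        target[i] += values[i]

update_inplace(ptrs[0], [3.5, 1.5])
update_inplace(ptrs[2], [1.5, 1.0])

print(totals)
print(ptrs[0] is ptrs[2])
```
[5.0, 2.5]
True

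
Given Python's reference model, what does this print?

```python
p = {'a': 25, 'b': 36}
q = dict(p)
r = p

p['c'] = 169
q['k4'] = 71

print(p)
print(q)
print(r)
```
{'a': 25, 'b': 36, 'c': 169}
{'a': 25, 'b': 36, 'k4': 71}
{'a': 25, 'b': 36, 'c': 169}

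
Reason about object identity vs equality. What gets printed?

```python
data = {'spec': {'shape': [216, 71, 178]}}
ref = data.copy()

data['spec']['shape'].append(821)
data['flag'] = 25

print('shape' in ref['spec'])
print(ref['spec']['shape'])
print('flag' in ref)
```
True
[216, 71, 178, 821]
False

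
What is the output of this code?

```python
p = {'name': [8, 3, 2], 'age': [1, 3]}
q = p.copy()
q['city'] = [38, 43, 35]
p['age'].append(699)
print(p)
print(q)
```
{'name': [8, 3, 2], 'age': [1, 3, 699]}
{'name': [8, 3, 2], 'age': [1, 3, 699], 'city': [38, 43, 35]}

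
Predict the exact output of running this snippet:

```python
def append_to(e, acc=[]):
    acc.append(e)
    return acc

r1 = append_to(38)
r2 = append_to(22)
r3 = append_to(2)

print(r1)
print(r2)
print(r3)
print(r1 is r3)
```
[38, 22, 2]
[38, 22, 2]
[38, 22, 2]
True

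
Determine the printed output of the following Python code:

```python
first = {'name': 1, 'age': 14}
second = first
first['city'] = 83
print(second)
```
{'name': 1, 'age': 14, 'city': 83}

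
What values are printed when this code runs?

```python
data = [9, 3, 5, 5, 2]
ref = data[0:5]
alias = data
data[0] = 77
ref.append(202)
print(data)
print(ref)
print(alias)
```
[77, 3, 5, 5, 2]
[9, 3, 5, 5, 2, 202]
[77, 3, 5, 5, 2]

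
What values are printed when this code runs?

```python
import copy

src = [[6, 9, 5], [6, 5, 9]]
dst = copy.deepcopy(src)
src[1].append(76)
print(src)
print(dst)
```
[[6, 9, 5], [6, 5, 9, 76]]
[[6, 9, 5], [6, 5, 9]]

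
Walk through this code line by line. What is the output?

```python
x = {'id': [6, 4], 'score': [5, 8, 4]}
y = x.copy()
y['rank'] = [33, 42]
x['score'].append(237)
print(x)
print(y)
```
{'id': [6, 4], 'score': [5, 8, 4, 237]}
{'id': [6, 4], 'score': [5, 8, 4, 237], 'rank': [33, 42]}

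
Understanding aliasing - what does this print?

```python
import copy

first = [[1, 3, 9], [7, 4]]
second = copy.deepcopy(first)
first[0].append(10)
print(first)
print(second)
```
[[1, 3, 9, 10], [7, 4]]
[[1, 3, 9], [7, 4]]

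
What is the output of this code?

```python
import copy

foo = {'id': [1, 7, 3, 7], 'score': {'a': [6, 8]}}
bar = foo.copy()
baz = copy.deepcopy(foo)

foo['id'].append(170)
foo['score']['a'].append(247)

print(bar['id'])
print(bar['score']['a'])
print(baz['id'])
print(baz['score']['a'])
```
[1, 7, 3, 7, 170]
[6, 8, 247]
[1, 7, 3, 7]
[6, 8]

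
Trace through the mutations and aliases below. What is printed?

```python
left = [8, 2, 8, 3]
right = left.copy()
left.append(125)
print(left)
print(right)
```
[8, 2, 8, 3, 125]
[8, 2, 8, 3]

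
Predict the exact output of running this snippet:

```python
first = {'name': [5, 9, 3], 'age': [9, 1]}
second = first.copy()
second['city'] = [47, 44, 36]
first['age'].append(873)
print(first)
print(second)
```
{'name': [5, 9, 3], 'age': [9, 1, 873]}
{'name': [5, 9, 3], 'age': [9, 1, 873], 'city': [47, 44, 36]}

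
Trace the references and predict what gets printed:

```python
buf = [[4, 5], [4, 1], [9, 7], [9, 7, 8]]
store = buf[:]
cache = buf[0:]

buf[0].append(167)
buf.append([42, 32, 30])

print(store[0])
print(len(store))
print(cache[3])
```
[4, 5, 167]
4
[9, 7, 8]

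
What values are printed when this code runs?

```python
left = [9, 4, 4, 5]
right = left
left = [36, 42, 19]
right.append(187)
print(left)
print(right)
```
[36, 42, 19]
[9, 4, 4, 5, 187]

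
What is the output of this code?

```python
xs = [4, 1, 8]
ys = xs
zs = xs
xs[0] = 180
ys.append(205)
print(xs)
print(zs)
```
[180, 1, 8, 205]
[180, 1, 8, 205]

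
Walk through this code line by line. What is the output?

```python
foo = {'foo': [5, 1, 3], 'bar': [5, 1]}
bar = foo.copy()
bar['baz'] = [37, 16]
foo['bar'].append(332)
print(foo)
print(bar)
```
{'foo': [5, 1, 3], 'bar': [5, 1, 332]}
{'foo': [5, 1, 3], 'bar': [5, 1, 332], 'baz': [37, 16]}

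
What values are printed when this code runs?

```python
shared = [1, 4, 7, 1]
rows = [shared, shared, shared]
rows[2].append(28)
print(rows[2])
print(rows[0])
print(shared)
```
[1, 4, 7, 1, 28]
[1, 4, 7, 1, 28]
[1, 4, 7, 1, 28]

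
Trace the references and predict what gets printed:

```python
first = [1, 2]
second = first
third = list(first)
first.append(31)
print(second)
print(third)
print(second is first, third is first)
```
[1, 2, 31]
[1, 2]
True False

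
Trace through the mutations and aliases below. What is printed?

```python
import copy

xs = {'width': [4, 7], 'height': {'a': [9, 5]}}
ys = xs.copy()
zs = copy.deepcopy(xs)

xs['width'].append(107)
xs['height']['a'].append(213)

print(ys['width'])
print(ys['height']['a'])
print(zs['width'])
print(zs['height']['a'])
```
[4, 7, 107]
[9, 5, 213]
[4, 7]
[9, 5]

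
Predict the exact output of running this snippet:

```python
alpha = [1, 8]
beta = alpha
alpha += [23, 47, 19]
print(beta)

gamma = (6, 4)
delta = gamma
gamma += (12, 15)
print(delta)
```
[1, 8, 23, 47, 19]
(6, 4)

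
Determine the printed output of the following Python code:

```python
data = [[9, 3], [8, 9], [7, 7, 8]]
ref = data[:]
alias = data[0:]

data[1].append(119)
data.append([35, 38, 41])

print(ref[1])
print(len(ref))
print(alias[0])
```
[8, 9, 119]
3
[9, 3]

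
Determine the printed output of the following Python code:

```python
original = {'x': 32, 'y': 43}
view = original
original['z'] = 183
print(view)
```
{'x': 32, 'y': 43, 'z': 183}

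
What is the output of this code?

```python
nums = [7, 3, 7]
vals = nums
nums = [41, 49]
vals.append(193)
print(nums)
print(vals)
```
[41, 49]
[7, 3, 7, 193]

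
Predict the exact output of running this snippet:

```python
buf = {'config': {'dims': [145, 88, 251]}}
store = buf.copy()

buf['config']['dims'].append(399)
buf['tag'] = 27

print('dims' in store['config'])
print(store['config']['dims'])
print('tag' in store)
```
True
[145, 88, 251, 399]
False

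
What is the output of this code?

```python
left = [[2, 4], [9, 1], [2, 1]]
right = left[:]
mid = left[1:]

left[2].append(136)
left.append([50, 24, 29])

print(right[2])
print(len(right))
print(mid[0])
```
[2, 1, 136]
3
[9, 1]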